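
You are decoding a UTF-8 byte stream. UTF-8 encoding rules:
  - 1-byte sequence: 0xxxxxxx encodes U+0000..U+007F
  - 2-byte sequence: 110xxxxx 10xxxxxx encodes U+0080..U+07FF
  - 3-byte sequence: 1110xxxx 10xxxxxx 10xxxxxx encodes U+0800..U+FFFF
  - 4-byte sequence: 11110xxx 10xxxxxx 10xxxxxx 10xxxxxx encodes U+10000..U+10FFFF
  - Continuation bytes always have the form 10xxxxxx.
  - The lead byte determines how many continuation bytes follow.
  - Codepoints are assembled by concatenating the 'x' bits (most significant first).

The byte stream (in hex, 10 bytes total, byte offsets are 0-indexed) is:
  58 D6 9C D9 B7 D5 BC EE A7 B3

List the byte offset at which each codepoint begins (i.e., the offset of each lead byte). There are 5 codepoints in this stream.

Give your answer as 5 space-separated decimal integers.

Answer: 0 1 3 5 7

Derivation:
Byte[0]=58: 1-byte ASCII. cp=U+0058
Byte[1]=D6: 2-byte lead, need 1 cont bytes. acc=0x16
Byte[2]=9C: continuation. acc=(acc<<6)|0x1C=0x59C
Completed: cp=U+059C (starts at byte 1)
Byte[3]=D9: 2-byte lead, need 1 cont bytes. acc=0x19
Byte[4]=B7: continuation. acc=(acc<<6)|0x37=0x677
Completed: cp=U+0677 (starts at byte 3)
Byte[5]=D5: 2-byte lead, need 1 cont bytes. acc=0x15
Byte[6]=BC: continuation. acc=(acc<<6)|0x3C=0x57C
Completed: cp=U+057C (starts at byte 5)
Byte[7]=EE: 3-byte lead, need 2 cont bytes. acc=0xE
Byte[8]=A7: continuation. acc=(acc<<6)|0x27=0x3A7
Byte[9]=B3: continuation. acc=(acc<<6)|0x33=0xE9F3
Completed: cp=U+E9F3 (starts at byte 7)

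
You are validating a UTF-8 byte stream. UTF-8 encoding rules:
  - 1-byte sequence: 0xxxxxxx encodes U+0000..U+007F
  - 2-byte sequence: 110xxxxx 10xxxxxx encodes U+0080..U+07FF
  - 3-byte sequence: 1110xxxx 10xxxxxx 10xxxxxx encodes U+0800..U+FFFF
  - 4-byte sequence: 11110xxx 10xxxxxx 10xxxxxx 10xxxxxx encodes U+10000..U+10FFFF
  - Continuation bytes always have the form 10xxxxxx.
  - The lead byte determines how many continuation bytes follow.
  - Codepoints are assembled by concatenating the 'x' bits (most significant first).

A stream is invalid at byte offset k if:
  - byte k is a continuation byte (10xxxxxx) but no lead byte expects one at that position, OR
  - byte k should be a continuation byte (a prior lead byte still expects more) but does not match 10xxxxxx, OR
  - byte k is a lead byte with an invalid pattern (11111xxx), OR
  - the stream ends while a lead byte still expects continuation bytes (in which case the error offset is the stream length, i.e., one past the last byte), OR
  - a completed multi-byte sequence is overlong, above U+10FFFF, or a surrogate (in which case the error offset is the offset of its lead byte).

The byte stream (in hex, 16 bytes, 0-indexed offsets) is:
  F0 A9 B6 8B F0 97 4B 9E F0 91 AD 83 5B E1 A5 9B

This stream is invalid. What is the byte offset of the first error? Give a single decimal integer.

Answer: 6

Derivation:
Byte[0]=F0: 4-byte lead, need 3 cont bytes. acc=0x0
Byte[1]=A9: continuation. acc=(acc<<6)|0x29=0x29
Byte[2]=B6: continuation. acc=(acc<<6)|0x36=0xA76
Byte[3]=8B: continuation. acc=(acc<<6)|0x0B=0x29D8B
Completed: cp=U+29D8B (starts at byte 0)
Byte[4]=F0: 4-byte lead, need 3 cont bytes. acc=0x0
Byte[5]=97: continuation. acc=(acc<<6)|0x17=0x17
Byte[6]=4B: expected 10xxxxxx continuation. INVALID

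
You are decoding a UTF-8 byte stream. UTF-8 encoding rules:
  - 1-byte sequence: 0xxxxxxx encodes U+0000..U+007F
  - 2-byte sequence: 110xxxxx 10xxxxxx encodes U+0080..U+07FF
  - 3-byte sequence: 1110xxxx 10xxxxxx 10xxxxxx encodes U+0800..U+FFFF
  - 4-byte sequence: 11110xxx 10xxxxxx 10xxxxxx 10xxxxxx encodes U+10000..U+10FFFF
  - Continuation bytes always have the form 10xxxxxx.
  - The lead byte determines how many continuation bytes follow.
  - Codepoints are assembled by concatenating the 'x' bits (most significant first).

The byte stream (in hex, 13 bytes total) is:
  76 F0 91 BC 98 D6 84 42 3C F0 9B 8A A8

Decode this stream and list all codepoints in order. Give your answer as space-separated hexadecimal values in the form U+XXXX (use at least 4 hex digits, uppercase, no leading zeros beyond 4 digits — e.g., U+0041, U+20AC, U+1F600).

Answer: U+0076 U+11F18 U+0584 U+0042 U+003C U+1B2A8

Derivation:
Byte[0]=76: 1-byte ASCII. cp=U+0076
Byte[1]=F0: 4-byte lead, need 3 cont bytes. acc=0x0
Byte[2]=91: continuation. acc=(acc<<6)|0x11=0x11
Byte[3]=BC: continuation. acc=(acc<<6)|0x3C=0x47C
Byte[4]=98: continuation. acc=(acc<<6)|0x18=0x11F18
Completed: cp=U+11F18 (starts at byte 1)
Byte[5]=D6: 2-byte lead, need 1 cont bytes. acc=0x16
Byte[6]=84: continuation. acc=(acc<<6)|0x04=0x584
Completed: cp=U+0584 (starts at byte 5)
Byte[7]=42: 1-byte ASCII. cp=U+0042
Byte[8]=3C: 1-byte ASCII. cp=U+003C
Byte[9]=F0: 4-byte lead, need 3 cont bytes. acc=0x0
Byte[10]=9B: continuation. acc=(acc<<6)|0x1B=0x1B
Byte[11]=8A: continuation. acc=(acc<<6)|0x0A=0x6CA
Byte[12]=A8: continuation. acc=(acc<<6)|0x28=0x1B2A8
Completed: cp=U+1B2A8 (starts at byte 9)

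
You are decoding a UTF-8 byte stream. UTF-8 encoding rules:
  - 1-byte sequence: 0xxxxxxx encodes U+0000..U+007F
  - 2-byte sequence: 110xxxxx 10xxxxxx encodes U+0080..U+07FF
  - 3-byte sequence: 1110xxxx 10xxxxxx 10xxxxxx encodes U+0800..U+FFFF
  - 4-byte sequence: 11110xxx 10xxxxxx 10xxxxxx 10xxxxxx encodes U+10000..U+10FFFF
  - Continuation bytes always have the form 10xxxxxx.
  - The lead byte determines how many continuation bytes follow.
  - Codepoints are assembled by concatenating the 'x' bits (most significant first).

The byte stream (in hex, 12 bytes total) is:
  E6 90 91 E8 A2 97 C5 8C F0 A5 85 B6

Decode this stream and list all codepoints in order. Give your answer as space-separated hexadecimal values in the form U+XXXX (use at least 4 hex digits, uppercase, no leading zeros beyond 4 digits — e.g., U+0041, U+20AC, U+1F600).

Byte[0]=E6: 3-byte lead, need 2 cont bytes. acc=0x6
Byte[1]=90: continuation. acc=(acc<<6)|0x10=0x190
Byte[2]=91: continuation. acc=(acc<<6)|0x11=0x6411
Completed: cp=U+6411 (starts at byte 0)
Byte[3]=E8: 3-byte lead, need 2 cont bytes. acc=0x8
Byte[4]=A2: continuation. acc=(acc<<6)|0x22=0x222
Byte[5]=97: continuation. acc=(acc<<6)|0x17=0x8897
Completed: cp=U+8897 (starts at byte 3)
Byte[6]=C5: 2-byte lead, need 1 cont bytes. acc=0x5
Byte[7]=8C: continuation. acc=(acc<<6)|0x0C=0x14C
Completed: cp=U+014C (starts at byte 6)
Byte[8]=F0: 4-byte lead, need 3 cont bytes. acc=0x0
Byte[9]=A5: continuation. acc=(acc<<6)|0x25=0x25
Byte[10]=85: continuation. acc=(acc<<6)|0x05=0x945
Byte[11]=B6: continuation. acc=(acc<<6)|0x36=0x25176
Completed: cp=U+25176 (starts at byte 8)

Answer: U+6411 U+8897 U+014C U+25176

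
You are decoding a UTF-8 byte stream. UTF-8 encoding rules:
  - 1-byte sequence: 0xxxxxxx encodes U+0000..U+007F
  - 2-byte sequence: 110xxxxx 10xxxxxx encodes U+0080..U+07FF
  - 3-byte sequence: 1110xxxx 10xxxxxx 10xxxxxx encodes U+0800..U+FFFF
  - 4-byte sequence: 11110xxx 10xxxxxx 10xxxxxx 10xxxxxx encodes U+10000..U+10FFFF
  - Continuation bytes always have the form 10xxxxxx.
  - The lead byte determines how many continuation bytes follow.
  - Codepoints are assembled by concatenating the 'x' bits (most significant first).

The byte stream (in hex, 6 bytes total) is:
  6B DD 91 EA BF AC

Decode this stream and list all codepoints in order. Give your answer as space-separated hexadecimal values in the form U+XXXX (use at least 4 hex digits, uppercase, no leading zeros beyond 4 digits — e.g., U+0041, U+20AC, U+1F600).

Answer: U+006B U+0751 U+AFEC

Derivation:
Byte[0]=6B: 1-byte ASCII. cp=U+006B
Byte[1]=DD: 2-byte lead, need 1 cont bytes. acc=0x1D
Byte[2]=91: continuation. acc=(acc<<6)|0x11=0x751
Completed: cp=U+0751 (starts at byte 1)
Byte[3]=EA: 3-byte lead, need 2 cont bytes. acc=0xA
Byte[4]=BF: continuation. acc=(acc<<6)|0x3F=0x2BF
Byte[5]=AC: continuation. acc=(acc<<6)|0x2C=0xAFEC
Completed: cp=U+AFEC (starts at byte 3)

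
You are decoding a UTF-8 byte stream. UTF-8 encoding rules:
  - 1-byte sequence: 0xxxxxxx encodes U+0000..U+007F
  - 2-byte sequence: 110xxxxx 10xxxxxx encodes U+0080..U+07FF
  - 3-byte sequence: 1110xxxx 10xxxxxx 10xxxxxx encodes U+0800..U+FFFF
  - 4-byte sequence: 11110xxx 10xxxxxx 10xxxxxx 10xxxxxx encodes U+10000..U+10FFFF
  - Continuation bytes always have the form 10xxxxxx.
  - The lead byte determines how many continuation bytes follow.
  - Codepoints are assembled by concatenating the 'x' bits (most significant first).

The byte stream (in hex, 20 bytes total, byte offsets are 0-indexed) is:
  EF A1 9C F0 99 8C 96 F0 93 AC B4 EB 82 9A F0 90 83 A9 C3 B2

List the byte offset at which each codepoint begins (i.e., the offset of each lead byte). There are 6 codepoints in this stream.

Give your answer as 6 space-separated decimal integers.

Byte[0]=EF: 3-byte lead, need 2 cont bytes. acc=0xF
Byte[1]=A1: continuation. acc=(acc<<6)|0x21=0x3E1
Byte[2]=9C: continuation. acc=(acc<<6)|0x1C=0xF85C
Completed: cp=U+F85C (starts at byte 0)
Byte[3]=F0: 4-byte lead, need 3 cont bytes. acc=0x0
Byte[4]=99: continuation. acc=(acc<<6)|0x19=0x19
Byte[5]=8C: continuation. acc=(acc<<6)|0x0C=0x64C
Byte[6]=96: continuation. acc=(acc<<6)|0x16=0x19316
Completed: cp=U+19316 (starts at byte 3)
Byte[7]=F0: 4-byte lead, need 3 cont bytes. acc=0x0
Byte[8]=93: continuation. acc=(acc<<6)|0x13=0x13
Byte[9]=AC: continuation. acc=(acc<<6)|0x2C=0x4EC
Byte[10]=B4: continuation. acc=(acc<<6)|0x34=0x13B34
Completed: cp=U+13B34 (starts at byte 7)
Byte[11]=EB: 3-byte lead, need 2 cont bytes. acc=0xB
Byte[12]=82: continuation. acc=(acc<<6)|0x02=0x2C2
Byte[13]=9A: continuation. acc=(acc<<6)|0x1A=0xB09A
Completed: cp=U+B09A (starts at byte 11)
Byte[14]=F0: 4-byte lead, need 3 cont bytes. acc=0x0
Byte[15]=90: continuation. acc=(acc<<6)|0x10=0x10
Byte[16]=83: continuation. acc=(acc<<6)|0x03=0x403
Byte[17]=A9: continuation. acc=(acc<<6)|0x29=0x100E9
Completed: cp=U+100E9 (starts at byte 14)
Byte[18]=C3: 2-byte lead, need 1 cont bytes. acc=0x3
Byte[19]=B2: continuation. acc=(acc<<6)|0x32=0xF2
Completed: cp=U+00F2 (starts at byte 18)

Answer: 0 3 7 11 14 18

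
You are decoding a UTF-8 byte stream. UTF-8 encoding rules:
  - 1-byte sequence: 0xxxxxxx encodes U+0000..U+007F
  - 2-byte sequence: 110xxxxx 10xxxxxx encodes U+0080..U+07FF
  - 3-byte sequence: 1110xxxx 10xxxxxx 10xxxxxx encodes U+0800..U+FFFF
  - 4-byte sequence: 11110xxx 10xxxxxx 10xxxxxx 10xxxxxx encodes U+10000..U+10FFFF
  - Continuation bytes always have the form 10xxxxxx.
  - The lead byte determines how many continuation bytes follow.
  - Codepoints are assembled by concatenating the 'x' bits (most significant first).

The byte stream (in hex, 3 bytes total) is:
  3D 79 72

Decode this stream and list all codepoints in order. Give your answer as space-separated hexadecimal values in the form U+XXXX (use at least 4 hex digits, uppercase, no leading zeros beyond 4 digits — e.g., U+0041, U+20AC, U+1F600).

Byte[0]=3D: 1-byte ASCII. cp=U+003D
Byte[1]=79: 1-byte ASCII. cp=U+0079
Byte[2]=72: 1-byte ASCII. cp=U+0072

Answer: U+003D U+0079 U+0072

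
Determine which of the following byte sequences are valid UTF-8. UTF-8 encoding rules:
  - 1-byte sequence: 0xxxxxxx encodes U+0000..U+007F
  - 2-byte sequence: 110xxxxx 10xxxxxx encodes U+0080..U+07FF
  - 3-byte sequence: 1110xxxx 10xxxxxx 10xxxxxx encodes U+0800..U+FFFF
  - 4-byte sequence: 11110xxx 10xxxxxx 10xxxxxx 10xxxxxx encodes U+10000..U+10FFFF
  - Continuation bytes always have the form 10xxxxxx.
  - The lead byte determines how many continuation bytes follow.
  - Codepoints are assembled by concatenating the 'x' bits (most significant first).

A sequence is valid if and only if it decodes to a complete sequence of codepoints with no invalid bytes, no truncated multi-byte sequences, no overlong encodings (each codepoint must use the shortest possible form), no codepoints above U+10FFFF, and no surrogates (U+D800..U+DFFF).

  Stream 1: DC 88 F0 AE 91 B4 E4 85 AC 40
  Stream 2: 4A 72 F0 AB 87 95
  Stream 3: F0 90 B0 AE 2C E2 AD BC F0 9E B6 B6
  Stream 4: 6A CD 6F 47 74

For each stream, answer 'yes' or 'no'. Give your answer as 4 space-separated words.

Answer: yes yes yes no

Derivation:
Stream 1: decodes cleanly. VALID
Stream 2: decodes cleanly. VALID
Stream 3: decodes cleanly. VALID
Stream 4: error at byte offset 2. INVALID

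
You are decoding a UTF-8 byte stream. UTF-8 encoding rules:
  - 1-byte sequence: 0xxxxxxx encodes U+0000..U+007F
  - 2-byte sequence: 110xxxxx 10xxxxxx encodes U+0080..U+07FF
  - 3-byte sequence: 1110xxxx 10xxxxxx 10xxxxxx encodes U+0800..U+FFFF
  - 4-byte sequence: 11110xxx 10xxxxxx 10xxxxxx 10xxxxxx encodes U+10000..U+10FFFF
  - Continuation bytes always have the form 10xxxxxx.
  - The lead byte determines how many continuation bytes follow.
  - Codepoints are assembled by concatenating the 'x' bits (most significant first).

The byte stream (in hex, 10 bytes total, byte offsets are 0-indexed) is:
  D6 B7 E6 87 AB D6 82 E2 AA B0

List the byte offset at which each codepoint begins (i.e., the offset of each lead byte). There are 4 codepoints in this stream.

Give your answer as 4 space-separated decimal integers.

Byte[0]=D6: 2-byte lead, need 1 cont bytes. acc=0x16
Byte[1]=B7: continuation. acc=(acc<<6)|0x37=0x5B7
Completed: cp=U+05B7 (starts at byte 0)
Byte[2]=E6: 3-byte lead, need 2 cont bytes. acc=0x6
Byte[3]=87: continuation. acc=(acc<<6)|0x07=0x187
Byte[4]=AB: continuation. acc=(acc<<6)|0x2B=0x61EB
Completed: cp=U+61EB (starts at byte 2)
Byte[5]=D6: 2-byte lead, need 1 cont bytes. acc=0x16
Byte[6]=82: continuation. acc=(acc<<6)|0x02=0x582
Completed: cp=U+0582 (starts at byte 5)
Byte[7]=E2: 3-byte lead, need 2 cont bytes. acc=0x2
Byte[8]=AA: continuation. acc=(acc<<6)|0x2A=0xAA
Byte[9]=B0: continuation. acc=(acc<<6)|0x30=0x2AB0
Completed: cp=U+2AB0 (starts at byte 7)

Answer: 0 2 5 7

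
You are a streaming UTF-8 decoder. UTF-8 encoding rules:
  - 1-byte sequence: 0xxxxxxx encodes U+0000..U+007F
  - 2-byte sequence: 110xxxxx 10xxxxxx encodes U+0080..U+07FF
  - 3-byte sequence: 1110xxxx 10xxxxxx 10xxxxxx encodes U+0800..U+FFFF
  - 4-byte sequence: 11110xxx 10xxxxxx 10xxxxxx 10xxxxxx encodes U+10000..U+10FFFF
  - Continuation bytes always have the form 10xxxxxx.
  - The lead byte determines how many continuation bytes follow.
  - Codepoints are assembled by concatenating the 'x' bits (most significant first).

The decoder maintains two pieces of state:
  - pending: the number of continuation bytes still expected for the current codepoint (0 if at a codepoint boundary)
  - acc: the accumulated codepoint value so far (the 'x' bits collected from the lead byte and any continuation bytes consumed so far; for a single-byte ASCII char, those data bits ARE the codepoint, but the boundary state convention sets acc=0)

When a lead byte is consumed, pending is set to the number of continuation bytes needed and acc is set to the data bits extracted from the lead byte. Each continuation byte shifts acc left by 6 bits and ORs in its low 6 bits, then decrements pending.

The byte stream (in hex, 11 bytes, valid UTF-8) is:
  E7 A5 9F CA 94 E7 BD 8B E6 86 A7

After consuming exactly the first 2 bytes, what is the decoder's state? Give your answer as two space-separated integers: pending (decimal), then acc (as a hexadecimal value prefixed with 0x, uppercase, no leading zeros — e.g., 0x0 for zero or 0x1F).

Byte[0]=E7: 3-byte lead. pending=2, acc=0x7
Byte[1]=A5: continuation. acc=(acc<<6)|0x25=0x1E5, pending=1

Answer: 1 0x1E5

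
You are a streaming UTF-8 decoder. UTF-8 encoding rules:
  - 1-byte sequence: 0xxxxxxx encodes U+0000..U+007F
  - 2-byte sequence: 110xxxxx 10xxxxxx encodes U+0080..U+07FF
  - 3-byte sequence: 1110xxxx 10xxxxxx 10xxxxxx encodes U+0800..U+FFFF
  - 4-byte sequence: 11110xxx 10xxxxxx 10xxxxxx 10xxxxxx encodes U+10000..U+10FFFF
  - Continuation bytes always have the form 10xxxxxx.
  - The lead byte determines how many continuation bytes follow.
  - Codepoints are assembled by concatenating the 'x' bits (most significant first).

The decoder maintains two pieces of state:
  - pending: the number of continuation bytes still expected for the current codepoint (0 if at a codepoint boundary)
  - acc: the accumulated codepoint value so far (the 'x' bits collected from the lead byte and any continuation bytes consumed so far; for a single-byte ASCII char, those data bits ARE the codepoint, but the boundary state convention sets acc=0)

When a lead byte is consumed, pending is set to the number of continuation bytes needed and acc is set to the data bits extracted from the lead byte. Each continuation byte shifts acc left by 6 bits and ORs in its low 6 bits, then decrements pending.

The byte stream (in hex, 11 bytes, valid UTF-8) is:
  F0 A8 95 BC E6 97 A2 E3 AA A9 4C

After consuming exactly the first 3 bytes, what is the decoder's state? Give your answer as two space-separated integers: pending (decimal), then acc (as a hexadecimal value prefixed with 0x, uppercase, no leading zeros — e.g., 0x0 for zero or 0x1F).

Byte[0]=F0: 4-byte lead. pending=3, acc=0x0
Byte[1]=A8: continuation. acc=(acc<<6)|0x28=0x28, pending=2
Byte[2]=95: continuation. acc=(acc<<6)|0x15=0xA15, pending=1

Answer: 1 0xA15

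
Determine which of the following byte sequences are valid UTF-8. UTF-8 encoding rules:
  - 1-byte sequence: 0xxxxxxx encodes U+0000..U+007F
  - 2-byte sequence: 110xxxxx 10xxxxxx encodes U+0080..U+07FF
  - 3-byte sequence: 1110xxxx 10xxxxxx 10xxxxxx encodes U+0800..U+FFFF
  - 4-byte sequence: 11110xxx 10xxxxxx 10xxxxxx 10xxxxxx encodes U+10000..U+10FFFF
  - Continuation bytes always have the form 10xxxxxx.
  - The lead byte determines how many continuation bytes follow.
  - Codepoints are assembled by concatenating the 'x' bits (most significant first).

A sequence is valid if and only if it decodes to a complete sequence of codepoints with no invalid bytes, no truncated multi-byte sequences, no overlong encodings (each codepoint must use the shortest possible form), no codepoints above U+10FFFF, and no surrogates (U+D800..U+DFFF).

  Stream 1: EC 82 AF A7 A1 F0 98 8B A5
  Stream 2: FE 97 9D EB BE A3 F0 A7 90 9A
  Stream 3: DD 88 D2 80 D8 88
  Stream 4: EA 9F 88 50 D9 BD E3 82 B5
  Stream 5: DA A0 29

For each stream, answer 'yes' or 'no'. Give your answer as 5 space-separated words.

Answer: no no yes yes yes

Derivation:
Stream 1: error at byte offset 3. INVALID
Stream 2: error at byte offset 0. INVALID
Stream 3: decodes cleanly. VALID
Stream 4: decodes cleanly. VALID
Stream 5: decodes cleanly. VALID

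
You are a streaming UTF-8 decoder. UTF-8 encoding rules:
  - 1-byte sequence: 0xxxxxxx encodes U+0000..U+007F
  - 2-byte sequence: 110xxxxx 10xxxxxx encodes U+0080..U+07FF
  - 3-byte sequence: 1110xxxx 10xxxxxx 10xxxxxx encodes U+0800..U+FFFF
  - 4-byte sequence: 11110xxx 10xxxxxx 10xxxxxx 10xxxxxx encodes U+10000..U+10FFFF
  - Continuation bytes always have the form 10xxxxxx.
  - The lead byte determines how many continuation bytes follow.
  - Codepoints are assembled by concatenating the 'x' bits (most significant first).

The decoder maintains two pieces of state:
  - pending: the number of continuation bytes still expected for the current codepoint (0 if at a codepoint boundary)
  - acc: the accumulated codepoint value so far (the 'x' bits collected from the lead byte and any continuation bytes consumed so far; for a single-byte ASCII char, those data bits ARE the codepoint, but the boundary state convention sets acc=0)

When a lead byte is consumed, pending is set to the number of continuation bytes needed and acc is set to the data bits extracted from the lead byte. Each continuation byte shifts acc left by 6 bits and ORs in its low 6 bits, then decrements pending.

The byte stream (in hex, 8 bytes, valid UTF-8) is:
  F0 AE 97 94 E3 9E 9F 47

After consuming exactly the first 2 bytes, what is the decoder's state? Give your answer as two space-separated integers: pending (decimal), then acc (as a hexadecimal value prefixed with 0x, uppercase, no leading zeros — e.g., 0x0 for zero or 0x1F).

Answer: 2 0x2E

Derivation:
Byte[0]=F0: 4-byte lead. pending=3, acc=0x0
Byte[1]=AE: continuation. acc=(acc<<6)|0x2E=0x2E, pending=2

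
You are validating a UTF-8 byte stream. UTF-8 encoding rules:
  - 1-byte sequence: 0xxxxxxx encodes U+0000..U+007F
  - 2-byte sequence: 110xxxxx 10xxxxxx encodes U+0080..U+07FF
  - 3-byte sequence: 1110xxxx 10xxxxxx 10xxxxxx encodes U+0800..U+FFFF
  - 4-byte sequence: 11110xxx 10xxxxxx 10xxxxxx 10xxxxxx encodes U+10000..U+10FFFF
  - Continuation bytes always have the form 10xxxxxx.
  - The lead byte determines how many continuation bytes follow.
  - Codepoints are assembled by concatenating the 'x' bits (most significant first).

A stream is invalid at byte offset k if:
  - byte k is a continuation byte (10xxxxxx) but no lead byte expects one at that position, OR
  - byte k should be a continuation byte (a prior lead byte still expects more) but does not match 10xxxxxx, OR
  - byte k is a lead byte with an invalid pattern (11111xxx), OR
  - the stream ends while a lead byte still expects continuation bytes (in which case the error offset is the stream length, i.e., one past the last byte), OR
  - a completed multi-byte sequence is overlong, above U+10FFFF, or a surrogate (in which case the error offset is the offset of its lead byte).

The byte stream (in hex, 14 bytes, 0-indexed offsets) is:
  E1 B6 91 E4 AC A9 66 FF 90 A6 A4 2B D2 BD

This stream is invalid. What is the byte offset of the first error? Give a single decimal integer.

Answer: 7

Derivation:
Byte[0]=E1: 3-byte lead, need 2 cont bytes. acc=0x1
Byte[1]=B6: continuation. acc=(acc<<6)|0x36=0x76
Byte[2]=91: continuation. acc=(acc<<6)|0x11=0x1D91
Completed: cp=U+1D91 (starts at byte 0)
Byte[3]=E4: 3-byte lead, need 2 cont bytes. acc=0x4
Byte[4]=AC: continuation. acc=(acc<<6)|0x2C=0x12C
Byte[5]=A9: continuation. acc=(acc<<6)|0x29=0x4B29
Completed: cp=U+4B29 (starts at byte 3)
Byte[6]=66: 1-byte ASCII. cp=U+0066
Byte[7]=FF: INVALID lead byte (not 0xxx/110x/1110/11110)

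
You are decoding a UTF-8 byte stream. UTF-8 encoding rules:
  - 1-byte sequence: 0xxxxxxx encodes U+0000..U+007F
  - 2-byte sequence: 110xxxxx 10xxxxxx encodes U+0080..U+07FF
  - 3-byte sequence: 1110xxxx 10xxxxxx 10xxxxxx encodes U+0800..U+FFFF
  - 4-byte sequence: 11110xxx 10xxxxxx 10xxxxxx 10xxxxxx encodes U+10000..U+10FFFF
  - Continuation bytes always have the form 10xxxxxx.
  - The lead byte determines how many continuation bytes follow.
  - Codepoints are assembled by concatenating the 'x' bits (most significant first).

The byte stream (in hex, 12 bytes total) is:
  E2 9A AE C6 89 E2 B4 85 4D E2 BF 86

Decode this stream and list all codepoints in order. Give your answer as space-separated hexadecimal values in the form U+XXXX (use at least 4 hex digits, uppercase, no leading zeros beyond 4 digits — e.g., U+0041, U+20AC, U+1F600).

Answer: U+26AE U+0189 U+2D05 U+004D U+2FC6

Derivation:
Byte[0]=E2: 3-byte lead, need 2 cont bytes. acc=0x2
Byte[1]=9A: continuation. acc=(acc<<6)|0x1A=0x9A
Byte[2]=AE: continuation. acc=(acc<<6)|0x2E=0x26AE
Completed: cp=U+26AE (starts at byte 0)
Byte[3]=C6: 2-byte lead, need 1 cont bytes. acc=0x6
Byte[4]=89: continuation. acc=(acc<<6)|0x09=0x189
Completed: cp=U+0189 (starts at byte 3)
Byte[5]=E2: 3-byte lead, need 2 cont bytes. acc=0x2
Byte[6]=B4: continuation. acc=(acc<<6)|0x34=0xB4
Byte[7]=85: continuation. acc=(acc<<6)|0x05=0x2D05
Completed: cp=U+2D05 (starts at byte 5)
Byte[8]=4D: 1-byte ASCII. cp=U+004D
Byte[9]=E2: 3-byte lead, need 2 cont bytes. acc=0x2
Byte[10]=BF: continuation. acc=(acc<<6)|0x3F=0xBF
Byte[11]=86: continuation. acc=(acc<<6)|0x06=0x2FC6
Completed: cp=U+2FC6 (starts at byte 9)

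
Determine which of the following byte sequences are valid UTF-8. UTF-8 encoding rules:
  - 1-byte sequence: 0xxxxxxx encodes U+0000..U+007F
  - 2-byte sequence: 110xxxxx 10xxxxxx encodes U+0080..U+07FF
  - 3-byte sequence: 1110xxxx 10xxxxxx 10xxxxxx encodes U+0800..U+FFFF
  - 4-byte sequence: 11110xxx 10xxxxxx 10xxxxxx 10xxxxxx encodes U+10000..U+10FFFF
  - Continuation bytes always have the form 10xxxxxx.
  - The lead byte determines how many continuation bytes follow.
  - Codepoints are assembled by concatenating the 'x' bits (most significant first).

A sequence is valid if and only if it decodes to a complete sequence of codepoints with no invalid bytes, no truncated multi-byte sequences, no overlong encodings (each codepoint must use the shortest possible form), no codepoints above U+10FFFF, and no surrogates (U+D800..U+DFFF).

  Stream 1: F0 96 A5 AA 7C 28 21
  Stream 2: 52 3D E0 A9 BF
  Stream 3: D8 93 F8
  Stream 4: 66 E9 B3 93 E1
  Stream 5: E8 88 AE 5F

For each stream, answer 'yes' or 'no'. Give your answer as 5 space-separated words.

Answer: yes yes no no yes

Derivation:
Stream 1: decodes cleanly. VALID
Stream 2: decodes cleanly. VALID
Stream 3: error at byte offset 2. INVALID
Stream 4: error at byte offset 5. INVALID
Stream 5: decodes cleanly. VALID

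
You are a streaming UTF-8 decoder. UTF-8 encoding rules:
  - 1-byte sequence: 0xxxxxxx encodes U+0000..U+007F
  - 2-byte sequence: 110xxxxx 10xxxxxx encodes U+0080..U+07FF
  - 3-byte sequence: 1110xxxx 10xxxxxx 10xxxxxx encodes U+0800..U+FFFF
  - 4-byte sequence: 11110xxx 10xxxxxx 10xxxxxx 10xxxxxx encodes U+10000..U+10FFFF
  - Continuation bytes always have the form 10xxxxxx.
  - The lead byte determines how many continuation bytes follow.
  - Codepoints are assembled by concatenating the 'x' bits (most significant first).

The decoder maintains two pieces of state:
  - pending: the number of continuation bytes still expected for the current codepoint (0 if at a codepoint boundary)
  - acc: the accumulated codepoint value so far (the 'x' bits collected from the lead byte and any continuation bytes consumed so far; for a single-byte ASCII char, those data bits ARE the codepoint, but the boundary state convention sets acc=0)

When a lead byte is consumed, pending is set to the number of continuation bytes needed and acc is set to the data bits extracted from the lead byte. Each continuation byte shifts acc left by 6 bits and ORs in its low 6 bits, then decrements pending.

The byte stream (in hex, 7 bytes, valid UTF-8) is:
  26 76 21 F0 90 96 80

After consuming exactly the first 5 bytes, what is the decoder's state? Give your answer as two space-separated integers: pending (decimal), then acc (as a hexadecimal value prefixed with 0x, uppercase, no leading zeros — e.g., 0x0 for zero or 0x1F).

Byte[0]=26: 1-byte. pending=0, acc=0x0
Byte[1]=76: 1-byte. pending=0, acc=0x0
Byte[2]=21: 1-byte. pending=0, acc=0x0
Byte[3]=F0: 4-byte lead. pending=3, acc=0x0
Byte[4]=90: continuation. acc=(acc<<6)|0x10=0x10, pending=2

Answer: 2 0x10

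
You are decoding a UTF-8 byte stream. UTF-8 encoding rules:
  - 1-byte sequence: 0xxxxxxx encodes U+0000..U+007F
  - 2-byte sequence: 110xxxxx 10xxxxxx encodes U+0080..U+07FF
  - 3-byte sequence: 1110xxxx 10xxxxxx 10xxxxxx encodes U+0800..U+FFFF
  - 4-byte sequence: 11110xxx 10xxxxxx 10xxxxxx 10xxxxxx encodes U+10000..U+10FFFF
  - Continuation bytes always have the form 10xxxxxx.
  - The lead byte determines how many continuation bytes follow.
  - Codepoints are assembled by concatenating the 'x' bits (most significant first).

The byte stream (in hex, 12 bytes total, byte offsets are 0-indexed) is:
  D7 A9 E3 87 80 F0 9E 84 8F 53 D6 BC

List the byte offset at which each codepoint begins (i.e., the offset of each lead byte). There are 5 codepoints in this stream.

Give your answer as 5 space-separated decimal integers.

Byte[0]=D7: 2-byte lead, need 1 cont bytes. acc=0x17
Byte[1]=A9: continuation. acc=(acc<<6)|0x29=0x5E9
Completed: cp=U+05E9 (starts at byte 0)
Byte[2]=E3: 3-byte lead, need 2 cont bytes. acc=0x3
Byte[3]=87: continuation. acc=(acc<<6)|0x07=0xC7
Byte[4]=80: continuation. acc=(acc<<6)|0x00=0x31C0
Completed: cp=U+31C0 (starts at byte 2)
Byte[5]=F0: 4-byte lead, need 3 cont bytes. acc=0x0
Byte[6]=9E: continuation. acc=(acc<<6)|0x1E=0x1E
Byte[7]=84: continuation. acc=(acc<<6)|0x04=0x784
Byte[8]=8F: continuation. acc=(acc<<6)|0x0F=0x1E10F
Completed: cp=U+1E10F (starts at byte 5)
Byte[9]=53: 1-byte ASCII. cp=U+0053
Byte[10]=D6: 2-byte lead, need 1 cont bytes. acc=0x16
Byte[11]=BC: continuation. acc=(acc<<6)|0x3C=0x5BC
Completed: cp=U+05BC (starts at byte 10)

Answer: 0 2 5 9 10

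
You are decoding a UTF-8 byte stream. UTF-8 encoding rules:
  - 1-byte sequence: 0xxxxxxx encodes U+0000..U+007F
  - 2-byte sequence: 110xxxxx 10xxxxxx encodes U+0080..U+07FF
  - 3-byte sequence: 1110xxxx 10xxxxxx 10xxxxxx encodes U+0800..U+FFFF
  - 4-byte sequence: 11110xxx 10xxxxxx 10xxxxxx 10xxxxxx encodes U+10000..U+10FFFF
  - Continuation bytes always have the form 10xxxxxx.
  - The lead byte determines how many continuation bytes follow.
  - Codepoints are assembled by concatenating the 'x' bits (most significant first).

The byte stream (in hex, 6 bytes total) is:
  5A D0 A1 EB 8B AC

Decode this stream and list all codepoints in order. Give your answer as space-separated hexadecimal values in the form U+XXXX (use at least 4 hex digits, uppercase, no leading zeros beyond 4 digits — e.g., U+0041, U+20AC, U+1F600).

Byte[0]=5A: 1-byte ASCII. cp=U+005A
Byte[1]=D0: 2-byte lead, need 1 cont bytes. acc=0x10
Byte[2]=A1: continuation. acc=(acc<<6)|0x21=0x421
Completed: cp=U+0421 (starts at byte 1)
Byte[3]=EB: 3-byte lead, need 2 cont bytes. acc=0xB
Byte[4]=8B: continuation. acc=(acc<<6)|0x0B=0x2CB
Byte[5]=AC: continuation. acc=(acc<<6)|0x2C=0xB2EC
Completed: cp=U+B2EC (starts at byte 3)

Answer: U+005A U+0421 U+B2EC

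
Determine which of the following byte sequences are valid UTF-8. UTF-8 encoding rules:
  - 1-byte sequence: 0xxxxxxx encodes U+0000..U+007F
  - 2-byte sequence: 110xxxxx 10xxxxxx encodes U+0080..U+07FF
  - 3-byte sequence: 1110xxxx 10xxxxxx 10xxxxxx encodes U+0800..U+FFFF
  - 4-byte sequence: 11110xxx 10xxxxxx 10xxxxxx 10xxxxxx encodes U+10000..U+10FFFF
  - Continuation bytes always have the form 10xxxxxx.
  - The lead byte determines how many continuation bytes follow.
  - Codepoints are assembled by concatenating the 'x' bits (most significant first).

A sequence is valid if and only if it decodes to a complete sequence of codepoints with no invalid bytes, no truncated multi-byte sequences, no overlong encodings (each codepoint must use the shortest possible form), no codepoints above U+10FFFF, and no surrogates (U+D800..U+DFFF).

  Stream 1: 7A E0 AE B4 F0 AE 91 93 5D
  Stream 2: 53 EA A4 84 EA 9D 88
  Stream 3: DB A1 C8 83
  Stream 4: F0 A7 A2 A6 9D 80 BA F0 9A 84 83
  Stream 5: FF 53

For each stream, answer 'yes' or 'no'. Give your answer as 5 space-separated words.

Stream 1: decodes cleanly. VALID
Stream 2: decodes cleanly. VALID
Stream 3: decodes cleanly. VALID
Stream 4: error at byte offset 4. INVALID
Stream 5: error at byte offset 0. INVALID

Answer: yes yes yes no no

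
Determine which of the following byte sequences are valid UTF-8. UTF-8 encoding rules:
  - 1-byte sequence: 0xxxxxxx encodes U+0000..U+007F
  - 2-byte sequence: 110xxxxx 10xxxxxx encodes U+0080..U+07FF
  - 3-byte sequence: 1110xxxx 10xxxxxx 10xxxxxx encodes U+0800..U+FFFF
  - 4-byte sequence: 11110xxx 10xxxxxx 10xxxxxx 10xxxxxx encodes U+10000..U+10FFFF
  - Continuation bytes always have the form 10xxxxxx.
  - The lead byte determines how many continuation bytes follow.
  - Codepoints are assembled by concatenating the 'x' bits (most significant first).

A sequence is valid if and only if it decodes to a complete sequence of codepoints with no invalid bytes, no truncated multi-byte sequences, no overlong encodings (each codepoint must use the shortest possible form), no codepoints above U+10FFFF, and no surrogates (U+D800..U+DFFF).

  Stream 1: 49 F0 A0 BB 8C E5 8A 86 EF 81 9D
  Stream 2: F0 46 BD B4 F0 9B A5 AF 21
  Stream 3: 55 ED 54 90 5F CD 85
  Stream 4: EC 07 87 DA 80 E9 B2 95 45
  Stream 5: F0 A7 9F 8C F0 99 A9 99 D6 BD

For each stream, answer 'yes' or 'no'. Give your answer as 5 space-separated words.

Answer: yes no no no yes

Derivation:
Stream 1: decodes cleanly. VALID
Stream 2: error at byte offset 1. INVALID
Stream 3: error at byte offset 2. INVALID
Stream 4: error at byte offset 1. INVALID
Stream 5: decodes cleanly. VALID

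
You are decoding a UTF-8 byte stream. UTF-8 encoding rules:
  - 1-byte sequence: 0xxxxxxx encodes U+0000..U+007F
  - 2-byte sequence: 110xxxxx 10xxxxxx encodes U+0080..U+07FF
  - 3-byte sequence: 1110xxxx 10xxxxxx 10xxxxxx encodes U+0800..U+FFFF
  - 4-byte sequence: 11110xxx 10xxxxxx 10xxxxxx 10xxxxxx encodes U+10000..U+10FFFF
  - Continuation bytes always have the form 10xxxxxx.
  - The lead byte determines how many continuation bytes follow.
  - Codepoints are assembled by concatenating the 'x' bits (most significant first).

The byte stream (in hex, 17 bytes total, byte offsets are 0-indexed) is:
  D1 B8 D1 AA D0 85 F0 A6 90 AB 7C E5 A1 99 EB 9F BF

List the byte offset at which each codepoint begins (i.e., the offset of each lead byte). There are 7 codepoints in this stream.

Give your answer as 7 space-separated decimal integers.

Answer: 0 2 4 6 10 11 14

Derivation:
Byte[0]=D1: 2-byte lead, need 1 cont bytes. acc=0x11
Byte[1]=B8: continuation. acc=(acc<<6)|0x38=0x478
Completed: cp=U+0478 (starts at byte 0)
Byte[2]=D1: 2-byte lead, need 1 cont bytes. acc=0x11
Byte[3]=AA: continuation. acc=(acc<<6)|0x2A=0x46A
Completed: cp=U+046A (starts at byte 2)
Byte[4]=D0: 2-byte lead, need 1 cont bytes. acc=0x10
Byte[5]=85: continuation. acc=(acc<<6)|0x05=0x405
Completed: cp=U+0405 (starts at byte 4)
Byte[6]=F0: 4-byte lead, need 3 cont bytes. acc=0x0
Byte[7]=A6: continuation. acc=(acc<<6)|0x26=0x26
Byte[8]=90: continuation. acc=(acc<<6)|0x10=0x990
Byte[9]=AB: continuation. acc=(acc<<6)|0x2B=0x2642B
Completed: cp=U+2642B (starts at byte 6)
Byte[10]=7C: 1-byte ASCII. cp=U+007C
Byte[11]=E5: 3-byte lead, need 2 cont bytes. acc=0x5
Byte[12]=A1: continuation. acc=(acc<<6)|0x21=0x161
Byte[13]=99: continuation. acc=(acc<<6)|0x19=0x5859
Completed: cp=U+5859 (starts at byte 11)
Byte[14]=EB: 3-byte lead, need 2 cont bytes. acc=0xB
Byte[15]=9F: continuation. acc=(acc<<6)|0x1F=0x2DF
Byte[16]=BF: continuation. acc=(acc<<6)|0x3F=0xB7FF
Completed: cp=U+B7FF (starts at byte 14)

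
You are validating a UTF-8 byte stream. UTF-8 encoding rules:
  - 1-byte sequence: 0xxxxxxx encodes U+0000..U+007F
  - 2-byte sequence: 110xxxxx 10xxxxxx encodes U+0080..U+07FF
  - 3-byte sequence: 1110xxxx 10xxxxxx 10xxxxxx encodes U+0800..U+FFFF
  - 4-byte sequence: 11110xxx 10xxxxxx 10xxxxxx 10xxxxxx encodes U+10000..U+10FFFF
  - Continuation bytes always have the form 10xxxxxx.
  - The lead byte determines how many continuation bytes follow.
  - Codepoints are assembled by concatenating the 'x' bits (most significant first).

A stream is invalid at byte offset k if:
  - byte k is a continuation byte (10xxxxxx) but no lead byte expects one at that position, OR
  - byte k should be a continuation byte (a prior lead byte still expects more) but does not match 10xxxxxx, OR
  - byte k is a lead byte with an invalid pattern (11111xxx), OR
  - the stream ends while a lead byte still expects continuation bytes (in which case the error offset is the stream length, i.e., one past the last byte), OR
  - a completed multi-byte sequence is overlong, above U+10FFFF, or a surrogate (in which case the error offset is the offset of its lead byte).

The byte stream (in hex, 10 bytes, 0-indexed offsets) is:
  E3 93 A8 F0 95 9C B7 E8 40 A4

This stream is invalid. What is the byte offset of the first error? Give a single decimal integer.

Byte[0]=E3: 3-byte lead, need 2 cont bytes. acc=0x3
Byte[1]=93: continuation. acc=(acc<<6)|0x13=0xD3
Byte[2]=A8: continuation. acc=(acc<<6)|0x28=0x34E8
Completed: cp=U+34E8 (starts at byte 0)
Byte[3]=F0: 4-byte lead, need 3 cont bytes. acc=0x0
Byte[4]=95: continuation. acc=(acc<<6)|0x15=0x15
Byte[5]=9C: continuation. acc=(acc<<6)|0x1C=0x55C
Byte[6]=B7: continuation. acc=(acc<<6)|0x37=0x15737
Completed: cp=U+15737 (starts at byte 3)
Byte[7]=E8: 3-byte lead, need 2 cont bytes. acc=0x8
Byte[8]=40: expected 10xxxxxx continuation. INVALID

Answer: 8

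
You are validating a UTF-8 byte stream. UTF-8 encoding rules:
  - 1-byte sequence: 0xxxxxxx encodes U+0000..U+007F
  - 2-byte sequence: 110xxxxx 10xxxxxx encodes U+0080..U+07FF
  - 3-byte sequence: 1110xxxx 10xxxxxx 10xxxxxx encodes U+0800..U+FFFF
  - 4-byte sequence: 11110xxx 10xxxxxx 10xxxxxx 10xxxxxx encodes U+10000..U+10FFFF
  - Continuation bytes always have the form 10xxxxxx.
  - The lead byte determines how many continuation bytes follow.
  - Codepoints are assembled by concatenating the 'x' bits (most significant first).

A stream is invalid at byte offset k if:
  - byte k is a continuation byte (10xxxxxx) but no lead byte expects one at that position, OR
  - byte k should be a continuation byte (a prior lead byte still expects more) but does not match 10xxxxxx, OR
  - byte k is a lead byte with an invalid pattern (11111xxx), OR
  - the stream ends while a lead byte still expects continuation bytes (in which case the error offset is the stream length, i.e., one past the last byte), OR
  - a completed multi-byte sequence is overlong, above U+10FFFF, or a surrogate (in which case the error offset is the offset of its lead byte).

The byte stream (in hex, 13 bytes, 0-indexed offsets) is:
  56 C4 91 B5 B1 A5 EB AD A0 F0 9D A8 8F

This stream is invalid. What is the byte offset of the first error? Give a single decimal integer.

Answer: 3

Derivation:
Byte[0]=56: 1-byte ASCII. cp=U+0056
Byte[1]=C4: 2-byte lead, need 1 cont bytes. acc=0x4
Byte[2]=91: continuation. acc=(acc<<6)|0x11=0x111
Completed: cp=U+0111 (starts at byte 1)
Byte[3]=B5: INVALID lead byte (not 0xxx/110x/1110/11110)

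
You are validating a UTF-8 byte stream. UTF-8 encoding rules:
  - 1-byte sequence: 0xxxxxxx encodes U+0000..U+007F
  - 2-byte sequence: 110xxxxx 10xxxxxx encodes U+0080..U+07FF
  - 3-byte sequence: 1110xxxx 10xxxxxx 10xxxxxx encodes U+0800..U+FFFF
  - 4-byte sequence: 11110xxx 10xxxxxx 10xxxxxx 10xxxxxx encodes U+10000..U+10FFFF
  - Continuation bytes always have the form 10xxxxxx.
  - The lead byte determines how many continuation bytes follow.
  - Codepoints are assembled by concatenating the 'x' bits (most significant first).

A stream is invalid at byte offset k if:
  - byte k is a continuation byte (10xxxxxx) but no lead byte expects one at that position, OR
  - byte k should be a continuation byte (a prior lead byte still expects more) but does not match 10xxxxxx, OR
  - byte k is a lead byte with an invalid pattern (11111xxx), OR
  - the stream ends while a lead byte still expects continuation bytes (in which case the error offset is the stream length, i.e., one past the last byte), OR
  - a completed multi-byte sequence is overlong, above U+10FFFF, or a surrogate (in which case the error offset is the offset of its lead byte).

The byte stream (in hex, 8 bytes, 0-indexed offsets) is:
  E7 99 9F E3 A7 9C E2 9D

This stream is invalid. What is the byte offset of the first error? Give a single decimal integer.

Answer: 8

Derivation:
Byte[0]=E7: 3-byte lead, need 2 cont bytes. acc=0x7
Byte[1]=99: continuation. acc=(acc<<6)|0x19=0x1D9
Byte[2]=9F: continuation. acc=(acc<<6)|0x1F=0x765F
Completed: cp=U+765F (starts at byte 0)
Byte[3]=E3: 3-byte lead, need 2 cont bytes. acc=0x3
Byte[4]=A7: continuation. acc=(acc<<6)|0x27=0xE7
Byte[5]=9C: continuation. acc=(acc<<6)|0x1C=0x39DC
Completed: cp=U+39DC (starts at byte 3)
Byte[6]=E2: 3-byte lead, need 2 cont bytes. acc=0x2
Byte[7]=9D: continuation. acc=(acc<<6)|0x1D=0x9D
Byte[8]: stream ended, expected continuation. INVALID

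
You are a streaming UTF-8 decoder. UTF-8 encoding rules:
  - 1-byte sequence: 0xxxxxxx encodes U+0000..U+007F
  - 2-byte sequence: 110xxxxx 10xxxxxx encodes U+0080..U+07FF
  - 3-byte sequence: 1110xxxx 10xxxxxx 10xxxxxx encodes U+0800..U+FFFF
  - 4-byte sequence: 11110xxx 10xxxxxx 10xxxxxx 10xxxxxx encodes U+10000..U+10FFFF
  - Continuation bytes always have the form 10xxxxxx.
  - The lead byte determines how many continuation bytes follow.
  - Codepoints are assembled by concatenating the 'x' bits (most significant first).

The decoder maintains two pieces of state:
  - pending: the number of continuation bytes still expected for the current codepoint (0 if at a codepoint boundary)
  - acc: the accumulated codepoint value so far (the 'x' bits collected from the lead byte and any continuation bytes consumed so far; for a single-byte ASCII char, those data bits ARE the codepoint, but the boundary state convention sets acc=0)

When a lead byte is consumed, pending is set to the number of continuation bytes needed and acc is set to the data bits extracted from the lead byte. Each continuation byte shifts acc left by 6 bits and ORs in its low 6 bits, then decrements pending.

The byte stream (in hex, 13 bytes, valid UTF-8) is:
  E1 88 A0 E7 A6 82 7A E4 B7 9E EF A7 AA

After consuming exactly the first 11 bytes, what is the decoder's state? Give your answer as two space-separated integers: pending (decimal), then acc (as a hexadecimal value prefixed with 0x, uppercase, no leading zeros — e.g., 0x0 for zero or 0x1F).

Byte[0]=E1: 3-byte lead. pending=2, acc=0x1
Byte[1]=88: continuation. acc=(acc<<6)|0x08=0x48, pending=1
Byte[2]=A0: continuation. acc=(acc<<6)|0x20=0x1220, pending=0
Byte[3]=E7: 3-byte lead. pending=2, acc=0x7
Byte[4]=A6: continuation. acc=(acc<<6)|0x26=0x1E6, pending=1
Byte[5]=82: continuation. acc=(acc<<6)|0x02=0x7982, pending=0
Byte[6]=7A: 1-byte. pending=0, acc=0x0
Byte[7]=E4: 3-byte lead. pending=2, acc=0x4
Byte[8]=B7: continuation. acc=(acc<<6)|0x37=0x137, pending=1
Byte[9]=9E: continuation. acc=(acc<<6)|0x1E=0x4DDE, pending=0
Byte[10]=EF: 3-byte lead. pending=2, acc=0xF

Answer: 2 0xF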